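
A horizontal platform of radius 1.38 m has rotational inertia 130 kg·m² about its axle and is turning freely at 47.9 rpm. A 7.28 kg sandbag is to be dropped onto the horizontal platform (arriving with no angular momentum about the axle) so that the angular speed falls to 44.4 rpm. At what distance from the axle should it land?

r ≈ 1.19 m

The added mass arrives with no angular momentum about the axle, and any external torque about the axle is negligible, so the system's angular momentum is conserved.
I_p ω_i = (I_p + m r²) ω_f ⇒ m r² = I_p(ω_i/ω_f − 1) = 130.0(47.9/44.4 − 1) = 10.25 kg·m².
r = √(10.25/7.28) = 1.186 m.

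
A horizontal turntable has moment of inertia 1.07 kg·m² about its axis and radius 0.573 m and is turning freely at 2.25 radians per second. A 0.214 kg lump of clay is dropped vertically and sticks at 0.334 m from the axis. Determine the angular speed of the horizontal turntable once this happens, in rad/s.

ω_f ≈ 2.20 rad/s

No external torque acts about the axis; L_before = L_after.
Added inertia Σmr² = (0.214)(0.334)² = 0.02387 kg·m²; I_f = 1.070 + 0.02387 = 1.094 kg·m².
ω_f = I_p ω_i / I_f = (1.070)(2.25) / 1.094 = 2.201 rad/s.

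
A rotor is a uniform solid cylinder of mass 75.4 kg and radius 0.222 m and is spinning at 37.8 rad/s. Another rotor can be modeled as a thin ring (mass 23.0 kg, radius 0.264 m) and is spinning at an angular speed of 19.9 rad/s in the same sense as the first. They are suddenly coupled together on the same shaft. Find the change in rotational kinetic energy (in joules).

The coupling torques are internal; angular momentum about the shared axis is conserved.
Moments of inertia: I_A = ½(75.4)(0.222)² = 1.858 kg·m²; I_B = (23.0)(0.264)² = 1.603 kg·m².
Taking A's sense as positive: L = (1.858)(37.8) + (1.603)(19.9) = 102.1 kg·m²·rad/s.
Combined I = 1.858 + 1.603 = 3.461 kg·m².
ω_f = L / I = 102.1 / 3.461 = 29.51 rad/s.
KE_i = ½ΣIω² = 1645 J; KE_f = ½(3.461)(29.51)² = 1507 J.

ΔKE ≈ -138 J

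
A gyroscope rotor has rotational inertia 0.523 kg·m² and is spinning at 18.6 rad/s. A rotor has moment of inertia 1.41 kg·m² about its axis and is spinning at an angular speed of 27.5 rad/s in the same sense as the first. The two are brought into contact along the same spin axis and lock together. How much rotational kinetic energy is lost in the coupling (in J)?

No external torque acts about the common axis, so total angular momentum is conserved.
Taking A's sense as positive: L = (0.5230)(18.6) + (1.410)(27.5) = 48.50 kg·m²·rad/s.
Combined I = 0.5230 + 1.410 = 1.933 kg·m².
ω_f = L / I = 48.50 / 1.933 = 25.09 rad/s.
KE_i = ½ΣIω² = 623.6 J; KE_f = ½(1.933)(25.09)² = 608.5 J.

ΔKE lost ≈ 15.1 J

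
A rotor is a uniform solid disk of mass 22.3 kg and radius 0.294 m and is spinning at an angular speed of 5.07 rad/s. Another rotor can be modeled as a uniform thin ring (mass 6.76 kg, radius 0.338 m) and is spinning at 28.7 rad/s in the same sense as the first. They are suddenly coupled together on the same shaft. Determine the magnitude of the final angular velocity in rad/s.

|ω_f| ≈ 15.6 rad/s

No external torque acts about the common axis, so total angular momentum is conserved.
Moments of inertia: I_A = ½(22.3)(0.294)² = 0.9638 kg·m²; I_B = (6.76)(0.338)² = 0.7723 kg·m².
Taking A's sense as positive: L = (0.9638)(5.07) + (0.7723)(28.7) = 27.05 kg·m²·rad/s.
Combined I = 0.9638 + 0.7723 = 1.736 kg·m².
ω_f = L / I = 27.05 / 1.736 = 15.58 rad/s.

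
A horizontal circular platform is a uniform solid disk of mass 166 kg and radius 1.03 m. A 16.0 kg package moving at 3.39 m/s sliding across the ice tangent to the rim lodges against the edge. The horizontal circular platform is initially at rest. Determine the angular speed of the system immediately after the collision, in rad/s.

The axle reaction passes through the central axle and exerts no torque about it; angular momentum about the central axle is conserved through the impact.
I_p = ½(166)(1.03)² = 88.05 kg·m². Taking the sense of the package's angular momentum as positive, L_{package} = m v R = (16.0)(3.39)(1.03) = 55.87 kg·m²/s.
L_i = 0 + 55.87 = 55.87 kg·m²/s.
After sticking, I_f = I_p + m R² = 88.05 + (16.0)(1.03)² = 105.0 kg·m².
ω_f = L_i / I_f = 55.87 / 105.0 = 0.5319 rad/s.

|ω_f| ≈ 0.532 rad/s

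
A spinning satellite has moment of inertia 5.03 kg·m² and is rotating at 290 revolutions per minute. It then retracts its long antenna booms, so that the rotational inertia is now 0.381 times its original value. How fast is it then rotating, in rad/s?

ω₂ ≈ 79.7 rad/s

Angular momentum about the spin axis is conserved since the torque about it is zero.
I₂ = 0.381 × 5.03 = 1.916 kg·m².
ω₂ = I₁ω₁ / I₂ = (5.030)(290 rpm) / (1.916) = 761.2 rpm = 79.71 rad/s.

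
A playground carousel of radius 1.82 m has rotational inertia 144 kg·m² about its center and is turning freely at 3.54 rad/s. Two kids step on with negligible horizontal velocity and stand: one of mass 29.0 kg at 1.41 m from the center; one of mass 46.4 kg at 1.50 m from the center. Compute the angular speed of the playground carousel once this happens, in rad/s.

The added mass arrives with no angular momentum about the center, and any external torque about the center is negligible, so the system's angular momentum is conserved.
Added inertia Σmr² = (29.0)(1.41)² + (46.4)(1.50)² = 162.1 kg·m²; I_f = 144.0 + 162.1 = 306.1 kg·m².
ω_f = I_p ω_i / I_f = (144.0)(3.54) / 306.1 = 1.666 rad/s.

ω_f ≈ 1.67 rad/s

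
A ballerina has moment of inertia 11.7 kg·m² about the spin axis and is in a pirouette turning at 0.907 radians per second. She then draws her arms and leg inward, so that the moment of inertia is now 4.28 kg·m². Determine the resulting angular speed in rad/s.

ω₂ ≈ 2.48 rad/s

No external torque acts about the spin axis, so angular momentum is conserved.
ω₂ = I₁ω₁ / I₂ = (11.70)(0.907 rad/s) / (4.280) = 2.479 rad/s.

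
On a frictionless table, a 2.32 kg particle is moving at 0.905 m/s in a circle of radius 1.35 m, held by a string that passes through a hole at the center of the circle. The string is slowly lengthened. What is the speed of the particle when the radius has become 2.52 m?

v₂ ≈ 0.485 m/s

The only horizontal force on the mass is along the cord (radial), so it exerts no torque about the hole and angular momentum m v r is conserved.
v₂ = v₁ r₁ / r₂ = (0.905)(1.35) / (2.52) = 0.4848 m/s.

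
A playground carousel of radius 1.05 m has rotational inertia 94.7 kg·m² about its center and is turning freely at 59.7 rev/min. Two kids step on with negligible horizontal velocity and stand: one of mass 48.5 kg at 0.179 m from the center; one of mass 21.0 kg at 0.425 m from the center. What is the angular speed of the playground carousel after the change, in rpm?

No external torque acts about the center; L_before = L_after.
Added inertia Σmr² = (48.5)(0.179)² + (21.0)(0.425)² = 5.347 kg·m²; I_f = 94.70 + 5.347 = 100.0 kg·m².
ω_f = I_p ω_i / I_f = (94.70)(59.7) / 100.0 = 56.51 rpm.

ω_f ≈ 56.5 rpm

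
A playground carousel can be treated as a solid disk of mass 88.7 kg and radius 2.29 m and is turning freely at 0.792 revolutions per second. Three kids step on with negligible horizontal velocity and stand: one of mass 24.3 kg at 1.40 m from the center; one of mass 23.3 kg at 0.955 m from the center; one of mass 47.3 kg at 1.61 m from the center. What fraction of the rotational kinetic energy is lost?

fraction ≈ 0.452

No external torque acts about the center; L_before = L_after.
I_p = ½(88.7)(2.29)² = 232.6 kg·m².
Added inertia Σmr² = (24.3)(1.40)² + (23.3)(0.955)² + (47.3)(1.61)² = 191.5 kg·m²; I_f = 232.6 + 191.5 = 424.1 kg·m².
ω_f = I_p ω_i / I_f = (232.6)(0.792) / 424.1 = 0.4344 rev/s.
KE_i = ½(232.6)(4.976 rad/s)² = 2880 J; KE_f = ½(424.1)(2.729)² = 1579 J.
Fraction lost = 0.4516.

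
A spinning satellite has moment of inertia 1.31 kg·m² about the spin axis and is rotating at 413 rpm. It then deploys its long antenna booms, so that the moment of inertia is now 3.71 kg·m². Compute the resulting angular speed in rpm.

ω₂ ≈ 146 rpm

No external torque acts about the spin axis, so angular momentum is conserved.
ω₂ = I₁ω₁ / I₂ = (1.310)(413 rpm) / (3.710) = 145.8 rpm.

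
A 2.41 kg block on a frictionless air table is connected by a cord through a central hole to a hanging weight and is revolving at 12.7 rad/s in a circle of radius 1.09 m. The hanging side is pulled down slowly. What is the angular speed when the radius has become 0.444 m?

The constraining force is radial, so m r² ω about the center is conserved.
ω₂ = ω₁ (r₁/r₂)² = (12.7)(1.09/0.444)² = 76.54 rad/s.

ω₂ ≈ 76.5 rad/s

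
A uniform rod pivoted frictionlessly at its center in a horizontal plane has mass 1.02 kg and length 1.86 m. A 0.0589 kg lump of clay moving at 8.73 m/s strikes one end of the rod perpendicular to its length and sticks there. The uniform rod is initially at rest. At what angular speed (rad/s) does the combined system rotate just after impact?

The axle reaction passes through the pivot and exerts no torque about it; angular momentum about the pivot is conserved through the impact.
I_p = (1/12)(1.02)(1.86)² = 0.2941 kg·m². Taking the sense of the lump of clay's angular momentum as positive, L_{lump} = m v R = (0.0589)(8.73)(1.86/2) = 0.4782 kg·m²/s.
L_i = 0 + 0.4782 = 0.4782 kg·m²/s.
After sticking, I_f = I_p + m R² = 0.2941 + (0.0589)(1.86/2)² = 0.3450 kg·m².
ω_f = L_i / I_f = 0.4782 / 0.3450 = 1.386 rad/s.

|ω_f| ≈ 1.39 rad/s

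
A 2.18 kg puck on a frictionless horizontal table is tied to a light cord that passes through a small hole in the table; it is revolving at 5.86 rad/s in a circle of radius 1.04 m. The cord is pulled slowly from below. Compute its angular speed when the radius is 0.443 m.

ω₂ ≈ 32.3 rad/s

No torque about the axis ⇒ m r₁² ω₁ = m r₂² ω₂.
ω₂ = ω₁ (r₁/r₂)² = (5.86)(1.04/0.443)² = 32.30 rad/s.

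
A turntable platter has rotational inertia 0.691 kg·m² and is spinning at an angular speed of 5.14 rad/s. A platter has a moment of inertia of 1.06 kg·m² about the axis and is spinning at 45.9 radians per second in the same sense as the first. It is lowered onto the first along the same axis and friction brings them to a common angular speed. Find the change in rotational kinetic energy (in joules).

The coupling torques are internal; angular momentum about the shared axis is conserved.
Taking A's sense as positive: L = (0.6910)(5.14) + (1.060)(45.9) = 52.21 kg·m²·rad/s.
Combined I = 0.6910 + 1.060 = 1.751 kg·m².
ω_f = L / I = 52.21 / 1.751 = 29.81 rad/s.
KE_i = ½ΣIω² = 1126 J; KE_f = ½(1.751)(29.81)² = 778.3 J.

ΔKE ≈ -347 J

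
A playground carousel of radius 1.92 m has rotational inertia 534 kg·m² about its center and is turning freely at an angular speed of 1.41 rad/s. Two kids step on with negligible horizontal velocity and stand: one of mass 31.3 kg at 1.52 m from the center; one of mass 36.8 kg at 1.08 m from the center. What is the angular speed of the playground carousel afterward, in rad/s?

ω_f ≈ 1.16 rad/s

The added mass arrives with no angular momentum about the center, and any external torque about the center is negligible, so the system's angular momentum is conserved.
Added inertia Σmr² = (31.3)(1.52)² + (36.8)(1.08)² = 115.2 kg·m²; I_f = 534.0 + 115.2 = 649.2 kg·m².
ω_f = I_p ω_i / I_f = (534.0)(1.41) / 649.2 = 1.160 rad/s.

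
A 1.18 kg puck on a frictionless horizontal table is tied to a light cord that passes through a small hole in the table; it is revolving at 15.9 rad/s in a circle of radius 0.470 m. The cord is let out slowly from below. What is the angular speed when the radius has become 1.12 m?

No torque about the axis ⇒ m r₁² ω₁ = m r₂² ω₂.
ω₂ = ω₁ (r₁/r₂)² = (15.9)(0.470/1.12)² = 2.800 rad/s.

ω₂ ≈ 2.80 rad/s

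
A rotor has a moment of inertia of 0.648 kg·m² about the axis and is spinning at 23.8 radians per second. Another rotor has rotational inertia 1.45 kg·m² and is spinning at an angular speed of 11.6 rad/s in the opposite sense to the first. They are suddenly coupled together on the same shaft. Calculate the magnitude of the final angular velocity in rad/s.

|ω_f| ≈ 0.666 rad/s

No external torque acts about the common axis, so total angular momentum is conserved.
Taking A's sense as positive: L = (0.6480)(23.8) − (1.450)(11.6) = -1.398 kg·m²·rad/s.
Combined I = 0.6480 + 1.450 = 2.098 kg·m².
ω_f = L / I = -1.398 / 2.098 = -0.6662 rad/s.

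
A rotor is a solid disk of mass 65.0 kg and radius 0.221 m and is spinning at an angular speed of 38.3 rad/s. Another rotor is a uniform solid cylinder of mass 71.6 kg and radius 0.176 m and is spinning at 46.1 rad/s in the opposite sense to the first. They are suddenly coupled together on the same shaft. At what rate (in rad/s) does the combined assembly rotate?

|ω_f| ≈ 3.59 rad/s

No external torque acts about the common axis, so total angular momentum is conserved.
Moments of inertia: I_A = ½(65.0)(0.221)² = 1.587 kg·m²; I_B = ½(71.6)(0.176)² = 1.109 kg·m².
Taking A's sense as positive: L = (1.587)(38.3) − (1.109)(46.1) = 9.673 kg·m²·rad/s.
Combined I = 1.587 + 1.109 = 2.696 kg·m².
ω_f = L / I = 9.673 / 2.696 = 3.587 rad/s.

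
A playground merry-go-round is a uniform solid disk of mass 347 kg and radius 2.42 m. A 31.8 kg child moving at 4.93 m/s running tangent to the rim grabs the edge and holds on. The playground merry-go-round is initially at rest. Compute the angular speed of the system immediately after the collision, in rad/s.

The axle reaction passes through the axle and exerts no torque about it; angular momentum about the axle is conserved through the impact.
I_p = ½(347)(2.42)² = 1016 kg·m². Taking the sense of the child's angular momentum as positive, L_{child} = m v R = (31.8)(4.93)(2.42) = 379.4 kg·m²/s.
L_i = 0 + 379.4 = 379.4 kg·m²/s.
After sticking, I_f = I_p + m R² = 1016 + (31.8)(2.42)² = 1202 kg·m².
ω_f = L_i / I_f = 379.4 / 1202 = 0.3156 rad/s.

|ω_f| ≈ 0.316 rad/s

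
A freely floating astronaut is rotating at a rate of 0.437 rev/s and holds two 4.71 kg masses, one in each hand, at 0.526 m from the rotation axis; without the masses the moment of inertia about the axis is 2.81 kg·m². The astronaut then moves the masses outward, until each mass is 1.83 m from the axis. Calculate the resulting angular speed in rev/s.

No external torque acts about the spin axis, so angular momentum is conserved.
I₁ = 2.81 + 2(4.71)(0.526)² = 5.416 kg·m²; I₂ = 2.81 + 2(4.71)(1.83)² = 34.36 kg·m².
ω₂ = I₁ω₁ / I₂ = (5.416)(0.437 rev/s) / (34.36) = 0.06889 rev/s.

ω₂ ≈ 0.0689 rev/s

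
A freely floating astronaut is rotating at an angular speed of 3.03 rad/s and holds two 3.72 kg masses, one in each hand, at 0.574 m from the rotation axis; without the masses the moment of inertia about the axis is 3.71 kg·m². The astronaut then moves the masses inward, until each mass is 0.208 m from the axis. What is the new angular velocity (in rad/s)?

ω₂ ≈ 4.63 rad/s

With no external torque about the axis, L is conserved: I₁ω₁ = I₂ω₂.
I₁ = 3.71 + 2(3.72)(0.574)² = 6.161 kg·m²; I₂ = 3.71 + 2(3.72)(0.208)² = 4.032 kg·m².
ω₂ = I₁ω₁ / I₂ = (6.161)(3.03 rad/s) / (4.032) = 4.630 rad/s.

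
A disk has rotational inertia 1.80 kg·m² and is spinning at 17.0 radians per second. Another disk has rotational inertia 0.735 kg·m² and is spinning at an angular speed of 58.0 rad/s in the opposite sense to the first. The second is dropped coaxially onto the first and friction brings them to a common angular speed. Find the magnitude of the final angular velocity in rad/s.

|ω_f| ≈ 4.75 rad/s

No external torque acts about the common axis, so total angular momentum is conserved.
Taking A's sense as positive: L = (1.800)(17.0) − (0.7350)(58.0) = -12.03 kg·m²·rad/s.
Combined I = 1.800 + 0.7350 = 2.535 kg·m².
ω_f = L / I = -12.03 / 2.535 = -4.746 rad/s.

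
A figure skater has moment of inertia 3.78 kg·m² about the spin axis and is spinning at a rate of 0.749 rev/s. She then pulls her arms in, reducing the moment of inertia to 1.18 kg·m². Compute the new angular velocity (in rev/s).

ω₂ ≈ 2.40 rev/s

With no external torque about the axis, L is conserved: I₁ω₁ = I₂ω₂.
ω₂ = I₁ω₁ / I₂ = (3.780)(0.749 rev/s) / (1.180) = 2.399 rev/s.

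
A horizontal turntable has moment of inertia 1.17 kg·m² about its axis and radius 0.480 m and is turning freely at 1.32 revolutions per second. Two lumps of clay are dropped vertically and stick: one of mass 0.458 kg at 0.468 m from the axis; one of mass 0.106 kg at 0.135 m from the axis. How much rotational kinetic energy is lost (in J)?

energy lost ≈ 3.23 J

No external torque acts about the axis; L_before = L_after.
Added inertia Σmr² = (0.458)(0.468)² + (0.106)(0.135)² = 0.1022 kg·m²; I_f = 1.170 + 0.1022 = 1.272 kg·m².
ω_f = I_p ω_i / I_f = (1.170)(1.32) / 1.272 = 1.214 rev/s.
KE_i = ½(1.170)(8.294 rad/s)² = 40.24 J; KE_f = ½(1.272)(7.627)² = 37.01 J.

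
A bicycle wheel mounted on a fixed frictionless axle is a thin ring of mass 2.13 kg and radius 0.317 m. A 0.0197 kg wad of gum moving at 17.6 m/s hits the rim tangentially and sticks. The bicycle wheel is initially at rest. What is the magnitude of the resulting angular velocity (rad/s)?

The axle reaction passes through the axle and exerts no torque about it; angular momentum about the axle is conserved through the impact.
I_p = (2.13)(0.317)² = 0.2140 kg·m². Taking the sense of the wad of gum's angular momentum as positive, L_{wad} = m v R = (0.0197)(17.6)(0.317) = 0.1099 kg·m²/s.
L_i = 0 + 0.1099 = 0.1099 kg·m²/s.
After sticking, I_f = I_p + m R² = 0.2140 + (0.0197)(0.317)² = 0.2160 kg·m².
ω_f = L_i / I_f = 0.1099 / 0.2160 = 0.5088 rad/s.

|ω_f| ≈ 0.509 rad/s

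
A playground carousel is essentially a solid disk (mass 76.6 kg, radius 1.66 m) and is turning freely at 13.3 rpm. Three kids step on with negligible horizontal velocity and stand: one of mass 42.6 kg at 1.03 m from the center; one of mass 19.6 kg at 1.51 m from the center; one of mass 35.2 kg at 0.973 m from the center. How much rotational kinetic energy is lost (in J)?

The added mass arrives with no angular momentum about the center, and any external torque about the center is negligible, so the system's angular momentum is conserved.
I_p = ½(76.6)(1.66)² = 105.5 kg·m².
Added inertia Σmr² = (42.6)(1.03)² + (19.6)(1.51)² + (35.2)(0.973)² = 123.2 kg·m²; I_f = 105.5 + 123.2 = 228.7 kg·m².
ω_f = I_p ω_i / I_f = (105.5)(13.3) / 228.7 = 6.136 rpm.
KE_i = ½(105.5)(1.393 rad/s)² = 102.4 J; KE_f = ½(228.7)(0.6426)² = 47.23 J.

energy lost ≈ 55.1 J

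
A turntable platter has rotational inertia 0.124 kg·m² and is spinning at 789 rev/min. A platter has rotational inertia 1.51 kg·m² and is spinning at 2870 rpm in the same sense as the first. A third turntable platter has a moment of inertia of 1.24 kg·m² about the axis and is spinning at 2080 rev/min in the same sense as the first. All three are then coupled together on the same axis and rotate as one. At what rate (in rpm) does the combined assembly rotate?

|ω_f| ≈ 2440 rpm

No external torque acts about the common axis, so total angular momentum is conserved.
Taking A's sense as positive: L = (0.1240)(789) + (1.510)(2870) + (1.240)(2080) = 7011 kg·m²·rpm.
Combined I = 0.1240 + 1.510 + 1.240 = 2.874 kg·m².
ω_f = L / I = 7011 / 2.874 = 2439 rpm.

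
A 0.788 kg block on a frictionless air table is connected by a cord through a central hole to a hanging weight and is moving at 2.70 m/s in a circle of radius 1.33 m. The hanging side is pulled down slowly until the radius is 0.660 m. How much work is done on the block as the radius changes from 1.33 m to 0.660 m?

The only horizontal force on the mass is along the cord (radial), so it exerts no torque about the hole and angular momentum m v r is conserved.
v₂ = v₁ r₁ / r₂ = (2.70)(1.33) / (0.660) = 5.441 m/s.
W = ΔKE = ½m(v₂² − v₁²) = 8.792 J.

W ≈ 8.79 J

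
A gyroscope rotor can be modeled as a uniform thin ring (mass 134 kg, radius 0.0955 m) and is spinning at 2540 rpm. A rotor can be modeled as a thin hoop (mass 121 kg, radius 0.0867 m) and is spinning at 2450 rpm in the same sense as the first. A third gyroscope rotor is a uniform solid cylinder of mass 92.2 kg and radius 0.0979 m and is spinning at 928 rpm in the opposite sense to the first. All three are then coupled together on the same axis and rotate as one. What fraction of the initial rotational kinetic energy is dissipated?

No external torque acts about the common axis, so total angular momentum is conserved.
Moments of inertia: I_A = (134)(0.0955)² = 1.222 kg·m²; I_B = (121)(0.0867)² = 0.9095 kg·m²; I_C = ½(92.2)(0.0979)² = 0.4418 kg·m².
Taking A's sense as positive: L = (1.222)(2540) + (0.9095)(2450) − (0.4418)(928) = 4923 kg·m²·rpm.
Combined I = 1.222 + 0.9095 + 0.4418 = 2.573 kg·m².
ω_f = L / I = 4923 / 2.573 = 1913 rpm.
KE_i = ½ΣIω² = 75250 J; KE_f = ½(2.573)(200.3)² = 51630 J.
Fraction dissipated = (KE_i − KE_f)/KE_i = 0.3140.

fraction ≈ 0.314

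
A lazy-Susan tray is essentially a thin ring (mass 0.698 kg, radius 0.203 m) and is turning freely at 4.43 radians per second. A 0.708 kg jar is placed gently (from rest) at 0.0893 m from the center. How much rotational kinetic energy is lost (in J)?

energy lost ≈ 0.0463 J

The added mass arrives with no angular momentum about the center, and any external torque about the center is negligible, so the system's angular momentum is conserved.
I_p = (0.698)(0.203)² = 0.02876 kg·m².
Added inertia Σmr² = (0.708)(0.0893)² = 0.005646 kg·m²; I_f = 0.02876 + 0.005646 = 0.03441 kg·m².
ω_f = I_p ω_i / I_f = (0.02876)(4.43) / 0.03441 = 3.703 rad/s.
KE_i = ½(0.02876)(4.430 rad/s)² = 0.2822 J; KE_f = ½(0.03441)(3.703)² = 0.2359 J.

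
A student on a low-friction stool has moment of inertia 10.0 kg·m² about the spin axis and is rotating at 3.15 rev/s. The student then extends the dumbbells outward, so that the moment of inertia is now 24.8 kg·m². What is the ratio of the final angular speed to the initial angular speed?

ω₂/ω₁ ≈ 0.403

Angular momentum about the spin axis is conserved since the torque about it is zero.
ω₂/ω₁ = I₁/I₂ = 10.00 / 24.80 = 0.4032.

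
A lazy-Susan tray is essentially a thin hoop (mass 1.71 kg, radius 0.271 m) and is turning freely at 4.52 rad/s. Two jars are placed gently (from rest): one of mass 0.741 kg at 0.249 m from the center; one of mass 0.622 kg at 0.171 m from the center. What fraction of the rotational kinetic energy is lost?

The added mass arrives with no angular momentum about the center, and any external torque about the center is negligible, so the system's angular momentum is conserved.
I_p = (1.71)(0.271)² = 0.1256 kg·m².
Added inertia Σmr² = (0.741)(0.249)² + (0.622)(0.171)² = 0.06413 kg·m²; I_f = 0.1256 + 0.06413 = 0.1897 kg·m².
ω_f = I_p ω_i / I_f = (0.1256)(4.52) / 0.1897 = 2.992 rad/s.
KE_i = ½(0.1256)(4.520 rad/s)² = 1.283 J; KE_f = ½(0.1897)(2.992)² = 0.8492 J.
Fraction lost = 0.3380.

fraction ≈ 0.338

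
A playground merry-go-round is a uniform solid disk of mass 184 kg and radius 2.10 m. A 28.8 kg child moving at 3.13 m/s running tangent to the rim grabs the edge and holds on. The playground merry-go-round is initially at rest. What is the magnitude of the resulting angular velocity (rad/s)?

About the axle the impulsive forces during the collision are internal, so angular momentum about that axis is conserved.
I_p = ½(184)(2.10)² = 405.7 kg·m². Taking the sense of the child's angular momentum as positive, L_{child} = m v R = (28.8)(3.13)(2.10) = 189.3 kg·m²/s.
L_i = 0 + 189.3 = 189.3 kg·m²/s.
After sticking, I_f = I_p + m R² = 405.7 + (28.8)(2.10)² = 532.7 kg·m².
ω_f = L_i / I_f = 189.3 / 532.7 = 0.3553 rad/s.

|ω_f| ≈ 0.355 rad/s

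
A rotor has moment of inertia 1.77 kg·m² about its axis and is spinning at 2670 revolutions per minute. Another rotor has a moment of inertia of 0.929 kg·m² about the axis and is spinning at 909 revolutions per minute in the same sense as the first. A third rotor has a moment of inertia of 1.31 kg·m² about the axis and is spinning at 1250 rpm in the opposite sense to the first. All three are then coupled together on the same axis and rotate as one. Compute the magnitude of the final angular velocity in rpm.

|ω_f| ≈ 981 rpm

No external torque acts about the common axis, so total angular momentum is conserved.
Taking A's sense as positive: L = (1.770)(2670) + (0.9290)(909) − (1.310)(1250) = 3933 kg·m²·rpm.
Combined I = 1.770 + 0.9290 + 1.310 = 4.009 kg·m².
ω_f = L / I = 3933 / 4.009 = 981.0 rpm.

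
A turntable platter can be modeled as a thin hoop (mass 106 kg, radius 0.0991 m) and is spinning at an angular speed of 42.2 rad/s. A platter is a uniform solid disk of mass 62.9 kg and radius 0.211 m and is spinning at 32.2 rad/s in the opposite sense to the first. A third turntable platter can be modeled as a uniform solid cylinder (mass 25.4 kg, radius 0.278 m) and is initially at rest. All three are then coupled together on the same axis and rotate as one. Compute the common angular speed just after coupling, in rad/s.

The coupling torques are internal; angular momentum about the shared axis is conserved.
Moments of inertia: I_A = (106)(0.0991)² = 1.041 kg·m²; I_B = ½(62.9)(0.211)² = 1.400 kg·m²; I_C = ½(25.4)(0.278)² = 0.9815 kg·m².
Taking A's sense as positive: L = (1.041)(42.2) − (1.400)(32.2) = -1.156 kg·m²·rad/s.
Combined I = 1.041 + 1.400 + 0.9815 = 3.423 kg·m².
ω_f = L / I = -1.156 / 3.423 = -0.3376 rad/s.

|ω_f| ≈ 0.338 rad/s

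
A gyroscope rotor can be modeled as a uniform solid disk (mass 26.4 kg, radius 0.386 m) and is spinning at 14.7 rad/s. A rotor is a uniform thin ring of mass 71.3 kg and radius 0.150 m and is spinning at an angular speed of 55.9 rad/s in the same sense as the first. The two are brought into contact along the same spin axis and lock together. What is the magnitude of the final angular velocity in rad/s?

|ω_f| ≈ 33.2 rad/s

The coupling torques are internal; angular momentum about the shared axis is conserved.
Moments of inertia: I_A = ½(26.4)(0.386)² = 1.967 kg·m²; I_B = (71.3)(0.150)² = 1.604 kg·m².
Taking A's sense as positive: L = (1.967)(14.7) + (1.604)(55.9) = 118.6 kg·m²·rad/s.
Combined I = 1.967 + 1.604 = 3.571 kg·m².
ω_f = L / I = 118.6 / 3.571 = 33.21 rad/s.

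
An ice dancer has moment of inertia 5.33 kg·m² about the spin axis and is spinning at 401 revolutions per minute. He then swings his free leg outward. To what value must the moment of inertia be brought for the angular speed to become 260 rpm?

With no external torque about the axis, L is conserved: I₁ω₁ = I₂ω₂.
I₂ = I₁ω₁ / ω₂ = (5.33)(401) / (260) = 8.220 kg·m².

I₂ ≈ 8.22 kg·m²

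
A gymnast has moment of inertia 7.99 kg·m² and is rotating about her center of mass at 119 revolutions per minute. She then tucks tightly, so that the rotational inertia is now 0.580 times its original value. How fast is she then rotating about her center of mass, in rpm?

Angular momentum about the spin axis is conserved since the torque about it is zero.
I₂ = 0.580 × 7.99 = 4.634 kg·m².
ω₂ = I₁ω₁ / I₂ = (7.990)(119 rpm) / (4.634) = 205.2 rpm.

ω₂ ≈ 205 rpm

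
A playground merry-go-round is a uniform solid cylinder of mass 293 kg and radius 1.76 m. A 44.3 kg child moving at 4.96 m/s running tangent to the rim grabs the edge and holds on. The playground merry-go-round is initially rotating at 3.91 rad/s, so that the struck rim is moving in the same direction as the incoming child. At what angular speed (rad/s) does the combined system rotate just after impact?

|ω_f| ≈ 3.66 rad/s

About the axle the impulsive forces during the collision are internal, so angular momentum about that axis is conserved.
I_p = ½(293)(1.76)² = 453.8 kg·m². Taking the sense of the child's angular momentum as positive, L_{child} = m v R = (44.3)(4.96)(1.76) = 386.7 kg·m²/s.
L_i = +I_p ω_p + m v R = +(453.8)(3.91) + 386.7 = 2161 kg·m²/s.
After sticking, I_f = I_p + m R² = 453.8 + (44.3)(1.76)² = 591.0 kg·m².
ω_f = L_i / I_f = 2161 / 591.0 = 3.657 rad/s.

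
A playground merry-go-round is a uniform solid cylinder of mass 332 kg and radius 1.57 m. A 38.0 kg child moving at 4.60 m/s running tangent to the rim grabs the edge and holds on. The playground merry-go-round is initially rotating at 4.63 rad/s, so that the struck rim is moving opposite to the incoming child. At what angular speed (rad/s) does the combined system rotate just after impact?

|ω_f| ≈ 3.22 rad/s

The axle reaction passes through the axle and exerts no torque about it; angular momentum about the axle is conserved through the impact.
I_p = ½(332)(1.57)² = 409.2 kg·m². Taking the sense of the child's angular momentum as positive, L_{child} = m v R = (38.0)(4.60)(1.57) = 274.4 kg·m²/s.
L_i = −I_p ω_p + m v R = −(409.2)(4.63) + 274.4 = -1620 kg·m²/s.
After sticking, I_f = I_p + m R² = 409.2 + (38.0)(1.57)² = 502.8 kg·m².
ω_f = L_i / I_f = -1620 / 502.8 = -3.222 rad/s.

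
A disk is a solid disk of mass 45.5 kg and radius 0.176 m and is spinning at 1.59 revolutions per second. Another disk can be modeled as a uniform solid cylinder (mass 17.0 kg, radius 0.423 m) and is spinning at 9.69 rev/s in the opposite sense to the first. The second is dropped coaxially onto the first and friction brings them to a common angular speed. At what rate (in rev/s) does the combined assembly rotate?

The coupling torques are internal; angular momentum about the shared axis is conserved.
Moments of inertia: I_A = ½(45.5)(0.176)² = 0.7047 kg·m²; I_B = ½(17.0)(0.423)² = 1.521 kg·m².
Taking A's sense as positive: L = (0.7047)(1.59) − (1.521)(9.69) = -13.62 kg·m²·rev/s.
Combined I = 0.7047 + 1.521 = 2.226 kg·m².
ω_f = L / I = -13.62 / 2.226 = -6.118 rev/s.

|ω_f| ≈ 6.12 rev/s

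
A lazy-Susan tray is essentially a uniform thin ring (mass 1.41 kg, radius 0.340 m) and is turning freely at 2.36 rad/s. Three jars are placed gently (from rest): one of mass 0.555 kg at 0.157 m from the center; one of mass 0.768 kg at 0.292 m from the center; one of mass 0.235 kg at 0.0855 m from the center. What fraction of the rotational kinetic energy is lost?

fraction ≈ 0.332

The added mass arrives with no angular momentum about the center, and any external torque about the center is negligible, so the system's angular momentum is conserved.
I_p = (1.41)(0.340)² = 0.1630 kg·m².
Added inertia Σmr² = (0.555)(0.157)² + (0.768)(0.292)² + (0.235)(0.0855)² = 0.08088 kg·m²; I_f = 0.1630 + 0.08088 = 0.2439 kg·m².
ω_f = I_p ω_i / I_f = (0.1630)(2.36) / 0.2439 = 1.577 rad/s.
KE_i = ½(0.1630)(2.360 rad/s)² = 0.4539 J; KE_f = ½(0.2439)(1.577)² = 0.3034 J.
Fraction lost = 0.3316.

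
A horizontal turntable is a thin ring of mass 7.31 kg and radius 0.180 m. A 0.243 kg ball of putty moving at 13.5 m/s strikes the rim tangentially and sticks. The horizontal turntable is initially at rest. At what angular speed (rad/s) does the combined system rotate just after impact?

|ω_f| ≈ 2.41 rad/s

About the axle the impulsive forces during the collision are internal, so angular momentum about that axis is conserved.
I_p = (7.31)(0.180)² = 0.2368 kg·m². Taking the sense of the ball of putty's angular momentum as positive, L_{ball} = m v R = (0.243)(13.5)(0.180) = 0.5905 kg·m²/s.
L_i = 0 + 0.5905 = 0.5905 kg·m²/s.
After sticking, I_f = I_p + m R² = 0.2368 + (0.243)(0.180)² = 0.2447 kg·m².
ω_f = L_i / I_f = 0.5905 / 0.2447 = 2.413 rad/s.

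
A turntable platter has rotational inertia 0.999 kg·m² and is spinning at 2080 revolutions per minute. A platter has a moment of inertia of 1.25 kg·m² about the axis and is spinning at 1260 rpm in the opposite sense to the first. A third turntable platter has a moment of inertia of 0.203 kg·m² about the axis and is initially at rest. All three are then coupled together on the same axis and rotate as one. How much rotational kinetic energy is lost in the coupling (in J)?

ΔKE lost ≈ 34000 J

The coupling torques are internal; angular momentum about the shared axis is conserved.
Taking A's sense as positive: L = (0.9990)(2080) − (1.250)(1260) = 502.9 kg·m²·rpm.
Combined I = 0.9990 + 1.250 + 0.2030 = 2.452 kg·m².
ω_f = L / I = 502.9 / 2.452 = 205.1 rpm.
KE_i = ½ΣIω² = 34580 J; KE_f = ½(2.452)(21.48)² = 565.6 J.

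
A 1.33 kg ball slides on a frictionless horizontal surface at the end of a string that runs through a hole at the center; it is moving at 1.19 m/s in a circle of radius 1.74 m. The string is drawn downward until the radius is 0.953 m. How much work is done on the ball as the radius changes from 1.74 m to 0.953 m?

The only horizontal force on the mass is along the cord (radial), so it exerts no torque about the hole and angular momentum m v r is conserved.
v₂ = v₁ r₁ / r₂ = (1.19)(1.74) / (0.953) = 2.173 m/s.
W = ΔKE = ½m(v₂² − v₁²) = 2.198 J.

W ≈ 2.20 J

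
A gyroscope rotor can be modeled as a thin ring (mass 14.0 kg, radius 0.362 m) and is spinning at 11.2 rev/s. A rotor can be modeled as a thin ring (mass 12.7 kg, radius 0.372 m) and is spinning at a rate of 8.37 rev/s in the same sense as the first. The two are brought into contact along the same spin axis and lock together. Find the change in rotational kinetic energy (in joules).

The coupling torques are internal; angular momentum about the shared axis is conserved.
Moments of inertia: I_A = (14.0)(0.362)² = 1.835 kg·m²; I_B = (12.7)(0.372)² = 1.757 kg·m².
Taking A's sense as positive: L = (1.835)(11.2) + (1.757)(8.37) = 35.26 kg·m²·rev/s.
Combined I = 1.835 + 1.757 = 3.592 kg·m².
ω_f = L / I = 35.26 / 3.592 = 9.815 rev/s.
KE_i = ½ΣIω² = 6973 J; KE_f = ½(3.592)(61.67)² = 6831 J.

ΔKE ≈ -142 J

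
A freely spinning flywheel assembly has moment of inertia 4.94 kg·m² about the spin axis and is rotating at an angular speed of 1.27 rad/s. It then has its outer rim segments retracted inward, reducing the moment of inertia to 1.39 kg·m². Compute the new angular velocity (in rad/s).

ω₂ ≈ 4.51 rad/s

With no external torque about the axis, L is conserved: I₁ω₁ = I₂ω₂.
ω₂ = I₁ω₁ / I₂ = (4.940)(1.27 rad/s) / (1.390) = 4.514 rad/s.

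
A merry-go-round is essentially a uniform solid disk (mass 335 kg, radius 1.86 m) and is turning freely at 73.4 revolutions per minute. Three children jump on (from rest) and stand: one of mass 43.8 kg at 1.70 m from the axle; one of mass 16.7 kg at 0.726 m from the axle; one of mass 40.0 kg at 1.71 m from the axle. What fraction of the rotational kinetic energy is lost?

The added mass arrives with no angular momentum about the axle, and any external torque about the axle is negligible, so the system's angular momentum is conserved.
I_p = ½(335)(1.86)² = 579.5 kg·m².
Added inertia Σmr² = (43.8)(1.70)² + (16.7)(0.726)² + (40.0)(1.71)² = 252.3 kg·m²; I_f = 579.5 + 252.3 = 831.8 kg·m².
ω_f = I_p ω_i / I_f = (579.5)(73.4) / 831.8 = 51.13 rpm.
KE_i = ½(579.5)(7.686 rad/s)² = 17120 J; KE_f = ½(831.8)(5.355)² = 11930 J.
Fraction lost = 0.3034.

fraction ≈ 0.303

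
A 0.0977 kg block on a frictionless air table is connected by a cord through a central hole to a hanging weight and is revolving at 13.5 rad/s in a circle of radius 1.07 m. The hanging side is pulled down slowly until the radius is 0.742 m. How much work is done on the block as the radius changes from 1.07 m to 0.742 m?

W ≈ 11.0 J

The constraining force is radial, so m r² ω about the center is conserved.
ω₂ = ω₁ (r₁/r₂)² = (13.5)(1.07/0.742)² = 28.07 rad/s.
W = ΔKE = ½m(v₂² − v₁²) = 11.00 J.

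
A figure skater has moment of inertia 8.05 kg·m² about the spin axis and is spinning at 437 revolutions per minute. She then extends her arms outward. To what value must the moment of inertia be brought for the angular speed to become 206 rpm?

I₂ ≈ 17.1 kg·m²

No external torque acts about the spin axis, so angular momentum is conserved.
I₂ = I₁ω₁ / ω₂ = (8.05)(437) / (206) = 17.08 kg·m².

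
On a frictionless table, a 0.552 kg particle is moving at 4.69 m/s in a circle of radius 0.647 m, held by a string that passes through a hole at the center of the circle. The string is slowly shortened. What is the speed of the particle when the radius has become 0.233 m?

The only horizontal force on the mass is along the cord (radial), so it exerts no torque about the hole and angular momentum m v r is conserved.
v₂ = v₁ r₁ / r₂ = (4.69)(0.647) / (0.233) = 13.02 m/s.

v₂ ≈ 13.0 m/s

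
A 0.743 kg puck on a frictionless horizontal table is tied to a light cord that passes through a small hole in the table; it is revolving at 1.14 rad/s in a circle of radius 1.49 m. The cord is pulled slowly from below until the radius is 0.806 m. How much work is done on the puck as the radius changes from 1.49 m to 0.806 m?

The constraining force is radial, so m r² ω about the center is conserved.
ω₂ = ω₁ (r₁/r₂)² = (1.14)(1.49/0.806)² = 3.896 rad/s.
W = ΔKE = ½m(v₂² − v₁²) = 2.591 J.

W ≈ 2.59 J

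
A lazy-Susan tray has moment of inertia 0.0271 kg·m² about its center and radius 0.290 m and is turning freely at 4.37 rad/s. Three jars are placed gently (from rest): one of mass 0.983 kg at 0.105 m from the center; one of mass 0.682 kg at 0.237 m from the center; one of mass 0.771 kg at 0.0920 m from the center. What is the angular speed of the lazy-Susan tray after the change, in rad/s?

No external torque acts about the center; L_before = L_after.
Added inertia Σmr² = (0.983)(0.105)² + (0.682)(0.237)² + (0.771)(0.0920)² = 0.05567 kg·m²; I_f = 0.02710 + 0.05567 = 0.08277 kg·m².
ω_f = I_p ω_i / I_f = (0.02710)(4.37) / 0.08277 = 1.431 rad/s.

ω_f ≈ 1.43 rad/s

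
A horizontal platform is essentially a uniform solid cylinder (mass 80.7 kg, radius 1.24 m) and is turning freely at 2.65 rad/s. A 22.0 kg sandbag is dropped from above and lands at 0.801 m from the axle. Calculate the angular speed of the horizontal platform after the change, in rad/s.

The added mass arrives with no angular momentum about the axle, and any external torque about the axle is negligible, so the system's angular momentum is conserved.
I_p = ½(80.7)(1.24)² = 62.04 kg·m².
Added inertia Σmr² = (22.0)(0.801)² = 14.12 kg·m²; I_f = 62.04 + 14.12 = 76.16 kg·m².
ω_f = I_p ω_i / I_f = (62.04)(2.65) / 76.16 = 2.159 rad/s.

ω_f ≈ 2.16 rad/s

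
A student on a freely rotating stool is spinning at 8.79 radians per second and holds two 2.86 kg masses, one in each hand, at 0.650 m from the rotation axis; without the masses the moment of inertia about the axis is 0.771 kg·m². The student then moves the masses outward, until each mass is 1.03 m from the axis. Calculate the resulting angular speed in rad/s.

With no external torque about the axis, L is conserved: I₁ω₁ = I₂ω₂.
I₁ = 0.771 + 2(2.86)(0.650)² = 3.188 kg·m²; I₂ = 0.771 + 2(2.86)(1.03)² = 6.839 kg·m².
ω₂ = I₁ω₁ / I₂ = (3.188)(8.79 rad/s) / (6.839) = 4.097 rad/s.

ω₂ ≈ 4.10 rad/s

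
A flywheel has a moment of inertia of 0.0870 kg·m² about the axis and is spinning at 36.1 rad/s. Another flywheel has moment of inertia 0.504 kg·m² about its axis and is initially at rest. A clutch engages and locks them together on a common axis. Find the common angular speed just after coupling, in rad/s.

No external torque acts about the common axis, so total angular momentum is conserved.
Taking A's sense as positive: L = (0.08700)(36.1) = 3.141 kg·m²·rad/s.
Combined I = 0.08700 + 0.5040 = 0.5910 kg·m².
ω_f = L / I = 3.141 / 0.5910 = 5.314 rad/s.

|ω_f| ≈ 5.31 rad/s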